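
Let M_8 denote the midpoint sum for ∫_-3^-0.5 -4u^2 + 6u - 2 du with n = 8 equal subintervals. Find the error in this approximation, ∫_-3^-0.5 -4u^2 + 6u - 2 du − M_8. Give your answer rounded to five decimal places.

Exact integral: ∫_-3^-0.5 f(u) du ≈ -67.0833333.
M_8 ≈ -67.0019531.
Error ≈ -67.0833333 − (-67.0019531) ≈ -0.08138.

-0.08138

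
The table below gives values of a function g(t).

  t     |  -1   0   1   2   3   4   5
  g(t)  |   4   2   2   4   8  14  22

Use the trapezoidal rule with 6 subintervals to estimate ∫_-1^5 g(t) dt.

43

Δt = 1.
T_6 = (1/2)·[4 + 2·2 + 2·2 + 2·4 + 2·8 + 2·14 + 22] = 43.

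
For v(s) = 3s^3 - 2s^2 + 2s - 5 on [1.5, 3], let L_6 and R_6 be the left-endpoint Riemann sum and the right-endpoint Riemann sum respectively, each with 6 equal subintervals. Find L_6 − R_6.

L_6 = 33.19140625.
R_6 = 48.28515625.
L_6 − R_6 = -15.09375.

-15.09375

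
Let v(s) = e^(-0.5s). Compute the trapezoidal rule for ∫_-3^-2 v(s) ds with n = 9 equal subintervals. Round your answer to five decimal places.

3.52772

Δs = (-2 − (-3))/9 = 1/9.
v(-3) ≈ 4.48169, v(-26/9) ≈ 4.23950, v(-25/9) ≈ 4.01039, v(-8/3) ≈ 3.79367, v(-23/9) ≈ 3.58866, v(-22/9) ≈ 3.39472, v(-7/3) ≈ 3.21127, v(-20/9) ≈ 3.03773, v(-19/9) ≈ 2.87357, v(-2) ≈ 2.71828.
T_9 = (Δs/2)·[v(s_0) + 2v(s_1) + ... + 2v(s_{8}) + v(s_9)].
Sum ≈ 3.52772.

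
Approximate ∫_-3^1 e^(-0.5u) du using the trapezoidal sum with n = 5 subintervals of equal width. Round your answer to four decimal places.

Δu = (1 − (-3))/5 = 0.8.
f(-3) ≈ 4.4817, f(-2.2) ≈ 3.0042, f(-1.4) ≈ 2.0138, f(-0.6) ≈ 1.3499, f(0.2) ≈ 0.9048, f(1) ≈ 0.6065.
T_5 = (Δu/2)·[f(u_0) + 2f(u_1) + ... + 2f(u_{4}) + f(u_5)].
Sum ≈ 7.8534.

7.8534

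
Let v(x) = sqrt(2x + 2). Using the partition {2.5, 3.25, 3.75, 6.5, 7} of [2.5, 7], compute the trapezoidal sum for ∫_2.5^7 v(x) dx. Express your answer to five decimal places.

15.11651

Subinterval widths: 0.75, 0.5, 2.75, 0.5.
v(2.5) ≈ 2.64575, v(3.25) ≈ 2.91548, v(3.75) ≈ 3.08221, v(6.5) ≈ 3.87298, v(7) ≈ 4.00000.
On each subinterval the trapezoid contributes (Δx_i/2)·[v(x_{i-1}) + v(x_i)].
Sum ≈ 15.11651.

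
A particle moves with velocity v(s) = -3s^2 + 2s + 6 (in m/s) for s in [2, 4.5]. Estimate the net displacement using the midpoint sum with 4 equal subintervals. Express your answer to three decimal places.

Δs = (4.5 − 2)/4 = 0.625.
Midpoints: 2.3125, 2.9375, 3.5625, 4.1875.
v(2.3125) = -5.41796875, v(2.9375) = -14.01171875, v(3.5625) = -24.94921875, v(4.1875) = -38.23046875.
Sum = Δs · [v(2.3125) + v(2.9375) + v(3.5625) + v(4.1875)].
Sum ≈ -51.631.

-51.631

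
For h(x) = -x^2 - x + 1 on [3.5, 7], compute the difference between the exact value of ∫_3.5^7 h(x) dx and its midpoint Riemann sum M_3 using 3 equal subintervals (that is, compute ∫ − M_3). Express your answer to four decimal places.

-0.3970

Exact integral: ∫_3.5^7 h(x) dx ≈ -114.916667.
M_3 ≈ -114.519676.
Error ≈ -114.916667 − (-114.519676) ≈ -0.3970.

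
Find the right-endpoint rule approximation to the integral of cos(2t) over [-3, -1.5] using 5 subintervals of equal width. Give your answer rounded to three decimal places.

-0.496

Δt = (-1.5 − (-3))/5 = 0.3.
Right endpoints: -2.7, -2.4, -2.1, -1.8, -1.5.
f(-2.7) ≈ 0.635, f(-2.4) ≈ 0.087, f(-2.1) ≈ -0.490, f(-1.8) ≈ -0.897, f(-1.5) ≈ -0.990.
Sum = Δt · [f(-2.7) + f(-2.4) + f(-2.1) + f(-1.8) + f(-1.5)].
Sum ≈ -0.496.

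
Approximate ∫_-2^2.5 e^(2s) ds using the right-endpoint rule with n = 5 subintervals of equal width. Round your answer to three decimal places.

160.004

Δs = (2.5 − (-2))/5 = 0.9.
Right endpoints: -1.1, -0.2, 0.7, 1.6, 2.5.
f(-1.1) ≈ 0.111, f(-0.2) ≈ 0.670, f(0.7) ≈ 4.055, f(1.6) ≈ 24.533, f(2.5) ≈ 148.413.
Sum = Δs · [f(-1.1) + f(-0.2) + f(0.7) + f(1.6) + f(2.5)].
Sum ≈ 160.004.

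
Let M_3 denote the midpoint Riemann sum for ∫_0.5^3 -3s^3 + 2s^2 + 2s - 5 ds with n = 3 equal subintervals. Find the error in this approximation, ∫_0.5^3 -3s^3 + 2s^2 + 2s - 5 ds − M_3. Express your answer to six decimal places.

-1.989294

Exact integral: ∫_0.5^3 f(s) ds ≈ -46.53645833.
M_3 ≈ -44.54716435.
Error ≈ -46.53645833 − (-44.54716435) ≈ -1.989294.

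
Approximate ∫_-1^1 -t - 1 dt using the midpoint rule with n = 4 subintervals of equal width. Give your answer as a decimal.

-2

Δt = (1 − (-1))/4 = 0.5.
Midpoints: -0.75, -0.25, 0.25, 0.75.
f(-0.75) = -0.25, f(-0.25) = -0.75, f(0.25) = -1.25, f(0.75) = -1.75.
Sum = Δt · [f(-0.75) + f(-0.25) + f(0.25) + f(0.75)].
Sum = -2.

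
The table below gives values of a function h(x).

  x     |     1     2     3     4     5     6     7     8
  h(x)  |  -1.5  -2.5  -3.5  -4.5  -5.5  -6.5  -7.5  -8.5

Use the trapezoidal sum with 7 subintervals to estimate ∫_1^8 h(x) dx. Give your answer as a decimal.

Δx = 1.
T_7 = (1/2)·[(-1.5) + 2·(-2.5) + 2·(-3.5) + 2·(-4.5) + 2·(-5.5) + 2·(-6.5) + 2·(-7.5) + (-8.5)] = -35.

-35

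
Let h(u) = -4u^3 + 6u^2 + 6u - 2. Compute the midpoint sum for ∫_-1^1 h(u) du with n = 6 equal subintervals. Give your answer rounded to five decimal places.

-0.11111

Δu = (1 − (-1))/6 = 1/3.
Midpoints: -5/6, -0.5, -1/6, 1/6, 0.5, 5/6.
h(-5/6) = -14/27, h(-0.5) = -3, h(-1/6) = -76/27, h(1/6) = -23/27, h(0.5) = 2, h(5/6) = 131/27.
Sum = Δu · [h(-5/6) + h(-0.5) + h(-1/6) + ...].
Sum ≈ -0.11111.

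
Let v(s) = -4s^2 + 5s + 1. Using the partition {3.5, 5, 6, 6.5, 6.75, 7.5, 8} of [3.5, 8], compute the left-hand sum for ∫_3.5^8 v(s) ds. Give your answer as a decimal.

Subinterval widths: 1.5, 1, 0.5, 0.25, 0.75, 0.5.
Left endpoints: 3.5, 5, 6, 6.5, 6.75, 7.5.
v(3.5) = -30.5, v(5) = -74, v(6) = -113, v(6.5) = -135.5, v(6.75) = -147.5, v(7.5) = -186.5.
Sum = Σ Δs_i · v(s_i).
Sum = -414.

-414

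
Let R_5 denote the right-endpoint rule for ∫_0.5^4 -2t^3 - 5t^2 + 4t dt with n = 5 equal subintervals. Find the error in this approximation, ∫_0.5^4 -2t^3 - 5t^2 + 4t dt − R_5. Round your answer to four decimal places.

Exact integral: ∫_0.5^4 f(t) dt ≈ -202.927083.
R_5 = -275.59.
Error ≈ -202.927083 − (-275.59) ≈ 72.6629.

72.6629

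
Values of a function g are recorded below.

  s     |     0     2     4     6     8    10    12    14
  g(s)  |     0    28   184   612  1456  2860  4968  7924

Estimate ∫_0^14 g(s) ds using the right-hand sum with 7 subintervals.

36064

Δs = 2.
Sum = 2·[28 + 184 + 612 + 1456 + 2860 + 4968 + 7924] = 36064.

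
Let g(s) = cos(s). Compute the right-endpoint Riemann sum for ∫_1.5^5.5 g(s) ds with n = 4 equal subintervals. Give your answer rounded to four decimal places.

-1.2397

Δs = (5.5 − 1.5)/4 = 1.
Right endpoints: 2.5, 3.5, 4.5, 5.5.
g(2.5) ≈ -0.8011, g(3.5) ≈ -0.9365, g(4.5) ≈ -0.2108, g(5.5) ≈ 0.7087.
Sum = Δs · [g(2.5) + g(3.5) + g(4.5) + g(5.5)].
Sum ≈ -1.2397.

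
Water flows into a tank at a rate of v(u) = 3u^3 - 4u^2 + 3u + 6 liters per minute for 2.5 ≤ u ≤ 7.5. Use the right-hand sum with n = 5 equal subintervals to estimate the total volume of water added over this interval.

Δu = (7.5 − 2.5)/5 = 1.
Right endpoints: 3.5, 4.5, 5.5, 6.5, 7.5.
v(3.5) = 96.125, v(4.5) = 211.875, v(5.5) = 400.625, v(6.5) = 680.375, v(7.5) = 1069.125.
Sum = Δu · [v(3.5) + v(4.5) + v(5.5) + v(6.5) + v(7.5)].
Sum = 2458.125.

2458.125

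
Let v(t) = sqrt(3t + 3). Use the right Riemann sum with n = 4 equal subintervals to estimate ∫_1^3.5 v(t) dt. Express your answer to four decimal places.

Δt = (3.5 − 1)/4 = 0.625.
Right endpoints: 1.625, 2.25, 2.875, 3.5.
v(1.625) ≈ 2.8062, v(2.25) ≈ 3.1225, v(2.875) ≈ 3.4095, v(3.5) ≈ 3.6742.
Sum = Δt · [v(1.625) + v(2.25) + v(2.875) + v(3.5)].
Sum ≈ 8.1328.

8.1328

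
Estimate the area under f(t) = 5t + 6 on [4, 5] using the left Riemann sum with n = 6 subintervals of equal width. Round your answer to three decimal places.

28.083

Δt = (5 − 4)/6 = 1/6.
Left endpoints: 4, 25/6, 13/3, 4.5, 14/3, 29/6.
f(4) = 26, f(25/6) = 161/6, f(13/3) = 83/3, f(4.5) = 28.5, f(14/3) = 88/3, f(29/6) = 181/6.
Sum = Δt · [f(4) + f(25/6) + f(13/3) + ...].
Sum ≈ 28.083.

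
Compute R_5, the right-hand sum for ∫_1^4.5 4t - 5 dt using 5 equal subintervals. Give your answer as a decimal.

Δt = (4.5 − 1)/5 = 0.7.
Right endpoints: 1.7, 2.4, 3.1, 3.8, 4.5.
f(1.7) = 1.8, f(2.4) = 4.6, f(3.1) = 7.4, f(3.8) = 10.2, f(4.5) = 13.
Sum = Δt · [f(1.7) + f(2.4) + f(3.1) + f(3.8) + f(4.5)].
Sum = 25.9.

25.9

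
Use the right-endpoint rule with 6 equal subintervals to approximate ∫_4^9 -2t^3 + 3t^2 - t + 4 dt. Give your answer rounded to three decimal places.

Δt = (9 − 4)/6 = 5/6.
Right endpoints: 29/6, 17/3, 6.5, 22/3, 49/6, 9.
f(29/6) = -8455/54, f(17/3) = -7270/27, f(6.5) = -425, f(22/3) = -17030/27, f(49/6) = -48245/54, f(9) = -1220.
Sum = Δt · [f(29/6) + f(17/3) + f(6.5) + ...].
Sum ≈ -2995.833.

-2995.833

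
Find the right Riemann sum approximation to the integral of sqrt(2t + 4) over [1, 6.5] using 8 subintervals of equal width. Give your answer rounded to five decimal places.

19.03407

Δt = (6.5 − 1)/8 = 0.6875.
Right endpoints: 1.6875, 2.375, 3.0625, 3.75, 4.4375, 5.125, 5.8125, 6.5.
f(1.6875) ≈ 2.71570, f(2.375) ≈ 2.95804, f(3.0625) ≈ 3.18198, f(3.75) ≈ 3.39116, f(4.4375) ≈ 3.58818, f(5.125) ≈ 3.77492, f(5.8125) ≈ 3.95285, f(6.5) ≈ 4.12311.
Sum = Δt · [f(1.6875) + f(2.375) + f(3.0625) + ...].
Sum ≈ 19.03407.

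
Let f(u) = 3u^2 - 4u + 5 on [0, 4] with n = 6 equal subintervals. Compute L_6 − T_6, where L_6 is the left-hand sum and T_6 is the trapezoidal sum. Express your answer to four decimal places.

L_6 ≈ 42.222222.
T_6 ≈ 52.888889.
L_6 − T_6 ≈ -10.6667.

-10.6667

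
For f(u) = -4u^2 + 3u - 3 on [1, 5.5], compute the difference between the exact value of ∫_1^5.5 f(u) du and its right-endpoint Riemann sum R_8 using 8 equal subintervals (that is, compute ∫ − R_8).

Exact integral: ∫_1^5.5 f(u) du = -190.125.
R_8 = -220.18359375.
Error = -190.125 − (-220.18359375) = 30.05859375.

30.05859375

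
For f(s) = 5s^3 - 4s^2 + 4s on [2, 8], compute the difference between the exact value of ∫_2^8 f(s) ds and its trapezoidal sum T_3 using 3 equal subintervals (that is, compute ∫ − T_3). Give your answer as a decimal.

-284

Exact integral: ∫_2^8 f(s) ds = 4548.
T_3 = 4832.
Error = 4548 − 4832 = -284.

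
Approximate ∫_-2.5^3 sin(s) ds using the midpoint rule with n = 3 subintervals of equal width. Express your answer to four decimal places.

Δs = (3 − (-2.5))/3 = 11/6.
Midpoints: -19/12, 0.25, 25/12.
f(-19/12) ≈ -0.9999, f(0.25) ≈ 0.2474, f(25/12) ≈ 0.8715.
Sum = Δs · [f(-19/12) + f(0.25) + f(25/12)].
Sum ≈ 0.2181.

0.2181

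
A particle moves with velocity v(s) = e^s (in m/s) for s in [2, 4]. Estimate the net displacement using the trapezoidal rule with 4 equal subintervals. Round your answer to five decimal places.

48.18854

Δs = (4 − 2)/4 = 0.5.
v(2) ≈ 7.38906, v(2.5) ≈ 12.18249, v(3) ≈ 20.08554, v(3.5) ≈ 33.11545, v(4) ≈ 54.59815.
T_4 = (Δs/2)·[v(s_0) + 2v(s_1) + 2v(s_2) + 2v(s_3) + v(s_4)].
Sum ≈ 48.18854.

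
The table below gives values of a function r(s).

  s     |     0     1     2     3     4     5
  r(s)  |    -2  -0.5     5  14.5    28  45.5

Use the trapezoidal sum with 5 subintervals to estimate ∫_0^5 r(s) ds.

Δs = 1.
T_5 = (1/2)·[(-2) + 2·(-0.5) + 2·5 + 2·14.5 + 2·28 + 45.5] = 68.75.

68.75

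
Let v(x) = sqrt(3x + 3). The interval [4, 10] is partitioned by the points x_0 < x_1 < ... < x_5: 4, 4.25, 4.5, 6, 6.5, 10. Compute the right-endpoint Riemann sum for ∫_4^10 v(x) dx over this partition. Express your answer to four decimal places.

31.3592

Subinterval widths: 0.25, 0.25, 1.5, 0.5, 3.5.
Right endpoints: 4.25, 4.5, 6, 6.5, 10.
v(4.25) ≈ 3.9686, v(4.5) ≈ 4.0620, v(6) ≈ 4.5826, v(6.5) ≈ 4.7434, v(10) ≈ 5.7446.
Sum = Σ Δx_i · v(x_i).
Sum ≈ 31.3592.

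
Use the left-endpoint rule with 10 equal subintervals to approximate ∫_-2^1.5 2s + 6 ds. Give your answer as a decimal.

Δs = (1.5 − (-2))/10 = 0.35.
Left endpoints: -2, -1.65, -1.3, -0.95, -0.6, -0.25, 0.1, 0.45, 0.8, 1.15.
f(-2) = 2, f(-1.65) = 2.7, f(-1.3) = 3.4, f(-0.95) = 4.1, f(-0.6) = 4.8, f(-0.25) = 5.5, f(0.1) = 6.2, f(0.45) = 6.9, f(0.8) = 7.6, f(1.15) = 8.3.
Sum = Δs · [f(-2) + f(-1.65) + f(-1.3) + ...].
Sum = 18.025.

18.025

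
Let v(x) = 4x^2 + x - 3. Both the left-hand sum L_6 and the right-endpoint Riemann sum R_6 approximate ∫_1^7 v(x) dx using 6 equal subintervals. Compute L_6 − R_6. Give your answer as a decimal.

L_6 = 367.
R_6 = 565.
L_6 − R_6 = -198.

-198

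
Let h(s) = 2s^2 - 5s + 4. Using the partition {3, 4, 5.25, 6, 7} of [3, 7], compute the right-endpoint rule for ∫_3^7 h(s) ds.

158.59375

Subinterval widths: 1, 1.25, 0.75, 1.
Right endpoints: 4, 5.25, 6, 7.
h(4) = 16, h(5.25) = 32.875, h(6) = 46, h(7) = 67.
Sum = Σ Δs_i · h(s_i).
Sum = 158.59375.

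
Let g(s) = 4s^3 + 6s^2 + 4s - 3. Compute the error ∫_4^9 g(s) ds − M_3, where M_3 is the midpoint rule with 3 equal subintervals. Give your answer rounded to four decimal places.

97.2222

Exact integral: ∫_4^9 g(s) ds = 7750.
M_3 ≈ 7652.777778.
Error ≈ 7750 − 7652.777778 ≈ 97.2222.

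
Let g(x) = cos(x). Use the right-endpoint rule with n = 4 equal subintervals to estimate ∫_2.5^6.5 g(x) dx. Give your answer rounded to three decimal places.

Δx = (6.5 − 2.5)/4 = 1.
Right endpoints: 3.5, 4.5, 5.5, 6.5.
g(3.5) ≈ -0.936, g(4.5) ≈ -0.211, g(5.5) ≈ 0.709, g(6.5) ≈ 0.977.
Sum = Δx · [g(3.5) + g(4.5) + g(5.5) + g(6.5)].
Sum ≈ 0.538.

0.538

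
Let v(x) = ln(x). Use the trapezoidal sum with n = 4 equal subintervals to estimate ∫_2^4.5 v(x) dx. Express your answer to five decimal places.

2.87306

Δx = (4.5 − 2)/4 = 0.625.
v(2) ≈ 0.69315, v(2.625) ≈ 0.96508, v(3.25) ≈ 1.17865, v(3.875) ≈ 1.35455, v(4.5) ≈ 1.50408.
T_4 = (Δx/2)·[v(x_0) + 2v(x_1) + 2v(x_2) + 2v(x_3) + v(x_4)].
Sum ≈ 2.87306.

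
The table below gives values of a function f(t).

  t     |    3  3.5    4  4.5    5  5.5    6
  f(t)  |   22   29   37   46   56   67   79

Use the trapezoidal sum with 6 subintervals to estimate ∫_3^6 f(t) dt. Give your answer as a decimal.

142.75

Δt = 0.5.
T_6 = (0.5/2)·[22 + 2·29 + 2·37 + 2·46 + 2·56 + 2·67 + 79] = 142.75.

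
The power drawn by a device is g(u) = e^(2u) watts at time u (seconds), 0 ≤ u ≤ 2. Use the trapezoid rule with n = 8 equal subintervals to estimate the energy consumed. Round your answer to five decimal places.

Δu = (2 − 0)/8 = 0.25.
g(0) ≈ 1.00000, g(0.25) ≈ 1.64872, g(0.5) ≈ 2.71828, g(0.75) ≈ 4.48169, g(1) ≈ 7.38906, g(1.25) ≈ 12.18249, g(1.5) ≈ 20.08554, g(1.75) ≈ 33.11545, g(2) ≈ 54.59815.
T_8 = (Δu/2)·[g(u_0) + 2g(u_1) + ... + 2g(u_{7}) + g(u_8)].
Sum ≈ 27.35508.

27.35508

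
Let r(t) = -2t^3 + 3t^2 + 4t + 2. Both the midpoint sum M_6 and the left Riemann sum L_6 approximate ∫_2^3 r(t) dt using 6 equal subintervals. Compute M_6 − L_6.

M_6 ≈ -1.472222.
L_6 ≈ 0.027778.
M_6 − L_6 = -1.5.

-1.5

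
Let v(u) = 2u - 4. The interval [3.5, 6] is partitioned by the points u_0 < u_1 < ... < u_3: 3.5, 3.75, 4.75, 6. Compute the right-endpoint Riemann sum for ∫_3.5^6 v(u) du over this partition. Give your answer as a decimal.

16.375

Subinterval widths: 0.25, 1, 1.25.
Right endpoints: 3.75, 4.75, 6.
v(3.75) = 3.5, v(4.75) = 5.5, v(6) = 8.
Sum = Σ Δu_i · v(u_i).
Sum = 16.375.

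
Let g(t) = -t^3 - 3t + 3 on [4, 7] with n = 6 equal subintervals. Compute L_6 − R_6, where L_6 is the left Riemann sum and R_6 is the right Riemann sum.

144

L_6 = -506.8125.
R_6 = -650.8125.
L_6 − R_6 = 144.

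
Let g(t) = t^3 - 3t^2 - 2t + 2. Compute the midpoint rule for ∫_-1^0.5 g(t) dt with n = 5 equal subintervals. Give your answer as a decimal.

2.4328125

Δt = (0.5 − (-1))/5 = 0.3.
Midpoints: -0.85, -0.55, -0.25, 0.05, 0.35.
g(-0.85) = 0.918375, g(-0.55) = 2.026125, g(-0.25) = 2.296875, g(0.05) = 1.892625, g(0.35) = 0.975375.
Sum = Δt · [g(-0.85) + g(-0.55) + g(-0.25) + g(0.05) + g(0.35)].
Sum = 2.4328125.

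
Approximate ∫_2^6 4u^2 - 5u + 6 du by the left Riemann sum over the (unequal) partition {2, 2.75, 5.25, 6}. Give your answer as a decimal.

132.75

Subinterval widths: 0.75, 2.5, 0.75.
Left endpoints: 2, 2.75, 5.25.
f(2) = 12, f(2.75) = 22.5, f(5.25) = 90.
Sum = Σ Δu_i · f(u_i).
Sum = 132.75.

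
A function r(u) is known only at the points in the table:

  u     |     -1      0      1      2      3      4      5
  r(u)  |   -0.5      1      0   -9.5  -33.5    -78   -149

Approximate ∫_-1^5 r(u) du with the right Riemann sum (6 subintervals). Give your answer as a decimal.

Δu = 1.
Sum = 1·[1 + 0 + (-9.5) + (-33.5) + (-78) + (-149)] = -269.

-269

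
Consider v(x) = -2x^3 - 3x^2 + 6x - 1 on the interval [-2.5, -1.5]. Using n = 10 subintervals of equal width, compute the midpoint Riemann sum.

Δx = (-1.5 − (-2.5))/10 = 0.1.
Midpoints: -2.45, -2.35, -2.25, -2.15, -2.05, -1.95, -1.85, -1.75, -1.65, -1.55.
v(-2.45) = -4.29525, v(-2.35) = -5.71175, v(-2.25) = -6.90625, v(-2.15) = -7.89075, v(-2.05) = -8.67725, v(-1.95) = -9.27775, v(-1.85) = -9.70425, v(-1.75) = -9.96875, v(-1.65) = -10.08325, v(-1.55) = -10.05975.
Sum = Δx · [v(-2.45) + v(-2.35) + v(-2.25) + ...].
Sum = -8.2575.

-8.2575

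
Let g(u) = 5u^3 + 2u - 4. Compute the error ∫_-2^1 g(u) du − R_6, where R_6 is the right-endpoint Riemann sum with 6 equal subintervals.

Exact integral: ∫_-2^1 g(u) du = -33.75.
R_6 = -21.9375.
Error = -33.75 − (-21.9375) = -11.8125.

-11.8125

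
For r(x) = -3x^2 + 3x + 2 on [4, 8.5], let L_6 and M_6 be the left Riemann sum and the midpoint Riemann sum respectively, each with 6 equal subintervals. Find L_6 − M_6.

L_6 = -399.796875.
M_6 = -456.1171875.
L_6 − M_6 = 56.3203125.

56.3203125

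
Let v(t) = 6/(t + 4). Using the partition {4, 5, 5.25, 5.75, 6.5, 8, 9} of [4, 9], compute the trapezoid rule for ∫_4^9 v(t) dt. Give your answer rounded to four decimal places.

2.9182

Subinterval widths: 1, 0.25, 0.5, 0.75, 1.5, 1.
v(4) = 0.75, v(5) = 2/3, v(5.25) = 24/37, v(5.75) = 8/13, v(6.5) = 4/7, v(8) = 0.5, v(9) = 6/13.
On each subinterval the trapezoid contributes (Δt_i/2)·[v(t_{i-1}) + v(t_i)].
Sum ≈ 2.9182.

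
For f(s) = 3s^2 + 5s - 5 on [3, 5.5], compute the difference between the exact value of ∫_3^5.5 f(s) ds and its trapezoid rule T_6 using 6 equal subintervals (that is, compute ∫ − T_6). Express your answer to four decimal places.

Exact integral: ∫_3^5.5 f(s) ds = 180.
T_6 ≈ 180.217014.
Error ≈ 180 − 180.217014 ≈ -0.2170.

-0.2170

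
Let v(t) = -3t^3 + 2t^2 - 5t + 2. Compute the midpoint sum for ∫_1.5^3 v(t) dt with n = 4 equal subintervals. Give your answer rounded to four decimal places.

Δt = (3 − 1.5)/4 = 0.375.
Midpoints: 1.6875, 2.0625, 2.4375, 2.8125.
v(1.6875) = -62089/4096, v(2.0625) = -107011/4096, v(2.4375) = -171013/4096, v(2.8125) = -257983/4096.
Sum = Δt · [v(1.6875) + v(2.0625) + v(2.4375) + v(2.8125)].
Sum ≈ -54.7573.

-54.7573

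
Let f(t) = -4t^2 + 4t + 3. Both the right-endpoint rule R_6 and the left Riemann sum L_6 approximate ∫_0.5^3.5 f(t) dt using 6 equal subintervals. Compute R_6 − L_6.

R_6 = -33.5.
L_6 = -15.5.
R_6 − L_6 = -18.

-18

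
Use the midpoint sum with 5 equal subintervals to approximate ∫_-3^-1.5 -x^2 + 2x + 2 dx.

Δx = (-1.5 − (-3))/5 = 0.3.
Midpoints: -2.85, -2.55, -2.25, -1.95, -1.65.
f(-2.85) = -11.8225, f(-2.55) = -9.6025, f(-2.25) = -7.5625, f(-1.95) = -5.7025, f(-1.65) = -4.0225.
Sum = Δx · [f(-2.85) + f(-2.55) + f(-2.25) + f(-1.95) + f(-1.65)].
Sum = -11.61375.

-11.61375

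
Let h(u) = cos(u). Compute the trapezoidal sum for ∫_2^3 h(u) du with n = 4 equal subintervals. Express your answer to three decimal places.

Δu = (3 − 2)/4 = 0.25.
h(2) ≈ -0.416, h(2.25) ≈ -0.628, h(2.5) ≈ -0.801, h(2.75) ≈ -0.924, h(3) ≈ -0.990.
T_4 = (Δu/2)·[h(u_0) + 2h(u_1) + 2h(u_2) + 2h(u_3) + h(u_4)].
Sum ≈ -0.764.

-0.764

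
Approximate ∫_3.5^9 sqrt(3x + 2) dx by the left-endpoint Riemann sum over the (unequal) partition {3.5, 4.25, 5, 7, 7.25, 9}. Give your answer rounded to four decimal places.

23.5057

Subinterval widths: 0.75, 0.75, 2, 0.25, 1.75.
Left endpoints: 3.5, 4.25, 5, 7, 7.25.
f(3.5) ≈ 3.5355, f(4.25) ≈ 3.8406, f(5) ≈ 4.1231, f(7) ≈ 4.7958, f(7.25) ≈ 4.8734.
Sum = Σ Δx_i · f(x_i).
Sum ≈ 23.5057.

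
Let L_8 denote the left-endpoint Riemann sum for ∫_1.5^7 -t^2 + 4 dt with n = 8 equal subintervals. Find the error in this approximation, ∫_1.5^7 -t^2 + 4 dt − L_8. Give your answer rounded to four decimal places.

-15.6370

Exact integral: ∫_1.5^7 f(t) dt ≈ -91.208333.
L_8 ≈ -75.571289.
Error ≈ -91.208333 − (-75.571289) ≈ -15.6370.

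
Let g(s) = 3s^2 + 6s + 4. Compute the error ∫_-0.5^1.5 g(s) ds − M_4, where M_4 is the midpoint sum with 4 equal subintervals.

Exact integral: ∫_-0.5^1.5 g(s) ds = 17.5.
M_4 = 17.375.
Error = 17.5 − 17.375 = 0.125.

0.125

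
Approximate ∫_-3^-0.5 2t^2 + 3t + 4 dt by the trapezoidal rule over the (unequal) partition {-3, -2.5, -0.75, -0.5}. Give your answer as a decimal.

16.625

Subinterval widths: 0.5, 1.75, 0.25.
f(-3) = 13, f(-2.5) = 9, f(-0.75) = 2.875, f(-0.5) = 3.
On each subinterval the trapezoid contributes (Δt_i/2)·[f(t_{i-1}) + f(t_i)].
Sum = 16.625.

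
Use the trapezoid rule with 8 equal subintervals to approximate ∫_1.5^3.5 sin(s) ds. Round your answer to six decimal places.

Δs = (3.5 − 1.5)/8 = 0.25.
f(1.5) ≈ 0.997495, f(1.75) ≈ 0.983986, f(2) ≈ 0.909297, f(2.25) ≈ 0.778073, f(2.5) ≈ 0.598472, f(2.75) ≈ 0.381661, f(3) ≈ 0.141120, f(3.25) ≈ -0.108195, f(3.5) ≈ -0.350783.
T_8 = (Δs/2)·[f(s_0) + 2f(s_1) + ... + 2f(s_{7}) + f(s_8)].
Sum ≈ 1.001943.

1.001943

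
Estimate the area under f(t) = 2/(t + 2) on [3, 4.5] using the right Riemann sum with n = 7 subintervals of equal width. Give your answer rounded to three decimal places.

0.515

Δt = (4.5 − 3)/7 = 3/14.
Right endpoints: 45/14, 24/7, 51/14, 27/7, 57/14, 30/7, 4.5.
f(45/14) = 28/73, f(24/7) = 7/19, f(51/14) = 28/79, f(27/7) = 14/41, f(57/14) = 28/85, f(30/7) = 7/22, f(4.5) = 4/13.
Sum = Δt · [f(45/14) + f(24/7) + f(51/14) + ...].
Sum ≈ 0.515.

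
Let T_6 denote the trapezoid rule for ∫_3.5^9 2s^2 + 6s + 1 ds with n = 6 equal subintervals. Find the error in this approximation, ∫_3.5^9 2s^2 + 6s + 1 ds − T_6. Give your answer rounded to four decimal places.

-1.5405

Exact integral: ∫_3.5^9 f(s) ds ≈ 669.166667.
T_6 ≈ 670.707176.
Error ≈ 669.166667 − 670.707176 ≈ -1.5405.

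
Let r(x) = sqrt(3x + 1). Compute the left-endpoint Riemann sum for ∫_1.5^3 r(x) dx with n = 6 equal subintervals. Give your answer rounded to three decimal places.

4.058

Δx = (3 − 1.5)/6 = 0.25.
Left endpoints: 1.5, 1.75, 2, 2.25, 2.5, 2.75.
r(1.5) ≈ 2.345, r(1.75) ≈ 2.500, r(2) ≈ 2.646, r(2.25) ≈ 2.784, r(2.5) ≈ 2.915, r(2.75) ≈ 3.041.
Sum = Δx · [r(1.5) + r(1.75) + r(2) + ...].
Sum ≈ 4.058.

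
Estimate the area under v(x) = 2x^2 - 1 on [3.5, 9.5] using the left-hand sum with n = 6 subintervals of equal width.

461

Δx = (9.5 − 3.5)/6 = 1.
Left endpoints: 3.5, 4.5, 5.5, 6.5, 7.5, 8.5.
v(3.5) = 23.5, v(4.5) = 39.5, v(5.5) = 59.5, v(6.5) = 83.5, v(7.5) = 111.5, v(8.5) = 143.5.
Sum = Δx · [v(3.5) + v(4.5) + v(5.5) + ...].
Sum = 461.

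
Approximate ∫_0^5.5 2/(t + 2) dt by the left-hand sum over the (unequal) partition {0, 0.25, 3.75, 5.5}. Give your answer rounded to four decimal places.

3.9698

Subinterval widths: 0.25, 3.5, 1.75.
Left endpoints: 0, 0.25, 3.75.
f(0) = 1, f(0.25) = 8/9, f(3.75) = 8/23.
Sum = Σ Δt_i · f(t_i).
Sum ≈ 3.9698.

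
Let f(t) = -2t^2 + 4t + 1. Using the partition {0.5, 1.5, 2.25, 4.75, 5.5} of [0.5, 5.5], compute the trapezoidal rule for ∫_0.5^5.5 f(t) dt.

-51.65625

Subinterval widths: 1, 0.75, 2.5, 0.75.
f(0.5) = 2.5, f(1.5) = 2.5, f(2.25) = -0.125, f(4.75) = -25.125, f(5.5) = -37.5.
On each subinterval the trapezoid contributes (Δt_i/2)·[f(t_{i-1}) + f(t_i)].
Sum = -51.65625.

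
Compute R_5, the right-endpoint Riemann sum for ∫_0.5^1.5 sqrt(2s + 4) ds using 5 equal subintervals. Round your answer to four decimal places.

2.4874

Δs = (1.5 − 0.5)/5 = 0.2.
Right endpoints: 0.7, 0.9, 1.1, 1.3, 1.5.
f(0.7) ≈ 2.3238, f(0.9) ≈ 2.4083, f(1.1) ≈ 2.4900, f(1.3) ≈ 2.5690, f(1.5) ≈ 2.6458.
Sum = Δs · [f(0.7) + f(0.9) + f(1.1) + f(1.3) + f(1.5)].
Sum ≈ 2.4874.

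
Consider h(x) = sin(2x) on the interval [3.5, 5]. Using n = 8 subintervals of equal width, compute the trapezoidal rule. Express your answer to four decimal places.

0.7871

Δx = (5 − 3.5)/8 = 0.1875.
h(3.5) ≈ 0.6570, h(3.6875) ≈ 0.8875, h(3.875) ≈ 0.9946, h(4.0625) ≈ 0.9635, h(4.25) ≈ 0.7985, h(4.4375) ≈ 0.5225, h(4.625) ≈ 0.1739, h(4.8125) ≈ -0.1989, h(5) ≈ -0.5440.
T_8 = (Δx/2)·[h(x_0) + 2h(x_1) + ... + 2h(x_{7}) + h(x_8)].
Sum ≈ 0.7871.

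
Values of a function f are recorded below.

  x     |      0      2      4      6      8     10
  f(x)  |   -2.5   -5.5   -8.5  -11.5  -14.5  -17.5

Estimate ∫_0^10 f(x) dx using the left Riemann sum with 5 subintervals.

Δx = 2.
Sum = 2·[(-2.5) + (-5.5) + (-8.5) + (-11.5) + (-14.5)] = -85.

-85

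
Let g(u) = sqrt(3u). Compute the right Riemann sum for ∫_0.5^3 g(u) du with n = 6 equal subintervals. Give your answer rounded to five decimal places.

Δu = (3 − 0.5)/6 = 5/12.
Right endpoints: 11/12, 4/3, 1.75, 13/6, 31/12, 3.
g(11/12) ≈ 1.65831, g(4/3) ≈ 2.00000, g(1.75) ≈ 2.29129, g(13/6) ≈ 2.54951, g(31/12) ≈ 2.78388, g(3) ≈ 3.00000.
Sum = Δu · [g(11/12) + g(4/3) + g(1.75) + ...].
Sum ≈ 5.95125.

5.95125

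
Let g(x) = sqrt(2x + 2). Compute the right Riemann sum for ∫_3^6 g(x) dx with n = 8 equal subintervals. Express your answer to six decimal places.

Δx = (6 − 3)/8 = 0.375.
Right endpoints: 3.375, 3.75, 4.125, 4.5, 4.875, 5.25, 5.625, 6.
g(3.375) ≈ 2.958040, g(3.75) ≈ 3.082207, g(4.125) ≈ 3.201562, g(4.5) ≈ 3.316625, g(4.875) ≈ 3.427827, g(5.25) ≈ 3.535534, g(5.625) ≈ 3.640055, g(6) ≈ 3.741657.
Sum = Δx · [g(3.375) + g(3.75) + g(4.125) + ...].
Sum ≈ 10.088815.

10.088815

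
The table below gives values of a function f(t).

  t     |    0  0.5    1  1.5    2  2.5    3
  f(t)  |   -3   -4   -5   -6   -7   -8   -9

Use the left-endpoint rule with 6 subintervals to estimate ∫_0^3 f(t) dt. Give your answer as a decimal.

Δt = 0.5.
Sum = 0.5·[(-3) + (-4) + (-5) + (-6) + (-7) + (-8)] = -16.5.

-16.5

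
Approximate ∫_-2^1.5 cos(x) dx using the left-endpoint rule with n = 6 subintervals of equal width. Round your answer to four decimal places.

1.7104

Δx = (1.5 − (-2))/6 = 7/12.
Left endpoints: -2, -17/12, -5/6, -0.25, 1/3, 11/12.
f(-2) ≈ -0.4161, f(-17/12) ≈ 0.1535, f(-5/6) ≈ 0.6724, f(-0.25) ≈ 0.9689, f(1/3) ≈ 0.9450, f(11/12) ≈ 0.6085.
Sum = Δx · [f(-2) + f(-17/12) + f(-5/6) + ...].
Sum ≈ 1.7104.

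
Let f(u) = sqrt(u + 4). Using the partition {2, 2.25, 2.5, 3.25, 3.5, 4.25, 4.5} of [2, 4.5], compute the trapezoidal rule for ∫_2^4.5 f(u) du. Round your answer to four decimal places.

Subinterval widths: 0.25, 0.25, 0.75, 0.25, 0.75, 0.25.
f(2) ≈ 2.4495, f(2.25) ≈ 2.5000, f(2.5) ≈ 2.5495, f(3.25) ≈ 2.6926, f(3.5) ≈ 2.7386, f(4.25) ≈ 2.8723, f(4.5) ≈ 2.9155.
On each subinterval the trapezoid contributes (Δu_i/2)·[f(u_{i-1}) + f(u_i)].
Sum ≈ 6.7221.

6.7221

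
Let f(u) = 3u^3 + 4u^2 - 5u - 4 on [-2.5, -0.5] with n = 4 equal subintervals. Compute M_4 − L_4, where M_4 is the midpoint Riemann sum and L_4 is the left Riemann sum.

4.3125

M_4 = -1.1875.
L_4 = -5.5.
M_4 − L_4 = 4.3125.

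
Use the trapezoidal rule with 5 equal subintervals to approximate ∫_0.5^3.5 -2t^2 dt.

-28.86

Δt = (3.5 − 0.5)/5 = 0.6.
f(0.5) = -0.5, f(1.1) = -2.42, f(1.7) = -5.78, f(2.3) = -10.58, f(2.9) = -16.82, f(3.5) = -24.5.
T_5 = (Δt/2)·[f(t_0) + 2f(t_1) + ... + 2f(t_{4}) + f(t_5)].
Sum = -28.86.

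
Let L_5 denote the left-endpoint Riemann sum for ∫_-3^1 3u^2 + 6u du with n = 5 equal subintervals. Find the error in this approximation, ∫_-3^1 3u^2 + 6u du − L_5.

Exact integral: ∫_-3^1 f(u) du = 4.
L_5 = 5.28.
Error = 4 − 5.28 = -1.28.

-1.28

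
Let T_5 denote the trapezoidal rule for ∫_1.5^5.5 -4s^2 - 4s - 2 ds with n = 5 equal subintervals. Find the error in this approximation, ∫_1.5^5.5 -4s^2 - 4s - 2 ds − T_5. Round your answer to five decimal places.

1.70667

Exact integral: ∫_1.5^5.5 f(s) ds ≈ -281.3333333.
T_5 = -283.04.
Error ≈ -281.3333333 − (-283.04) ≈ 1.70667.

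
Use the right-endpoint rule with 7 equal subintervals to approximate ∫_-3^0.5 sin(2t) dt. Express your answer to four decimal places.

Δt = (0.5 − (-3))/7 = 0.5.
Right endpoints: -2.5, -2, -1.5, -1, -0.5, 0, 0.5.
f(-2.5) ≈ 0.9589, f(-2) ≈ 0.7568, f(-1.5) ≈ -0.1411, f(-1) ≈ -0.9093, f(-0.5) ≈ -0.8415, f(0) ≈ 0.0000, f(0.5) ≈ 0.8415.
Sum = Δt · [f(-2.5) + f(-2) + f(-1.5) + ...].
Sum ≈ 0.3327.

0.3327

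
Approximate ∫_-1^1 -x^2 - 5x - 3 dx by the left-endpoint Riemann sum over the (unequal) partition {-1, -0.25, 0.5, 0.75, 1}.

-3.875

Subinterval widths: 0.75, 0.75, 0.25, 0.25.
Left endpoints: -1, -0.25, 0.5, 0.75.
f(-1) = 1, f(-0.25) = -1.8125, f(0.5) = -5.75, f(0.75) = -7.3125.
Sum = Σ Δx_i · f(x_i).
Sum = -3.875.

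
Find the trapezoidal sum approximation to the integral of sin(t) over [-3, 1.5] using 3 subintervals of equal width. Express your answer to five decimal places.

Δt = (1.5 − (-3))/3 = 1.5.
f(-3) ≈ -0.14112, f(-1.5) ≈ -0.99749, f(0) ≈ 0.00000, f(1.5) ≈ 0.99749.
T_3 = (Δt/2)·[f(t_0) + 2f(t_1) + 2f(t_2) + f(t_3)].
Sum ≈ -0.85396.

-0.85396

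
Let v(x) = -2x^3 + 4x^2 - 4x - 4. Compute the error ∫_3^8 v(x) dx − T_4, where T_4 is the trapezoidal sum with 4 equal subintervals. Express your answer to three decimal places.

Exact integral: ∫_3^8 v(x) dx ≈ -1490.83333.
T_4 = -1528.59375.
Error ≈ -1490.83333 − (-1528.59375) ≈ 37.760.

37.760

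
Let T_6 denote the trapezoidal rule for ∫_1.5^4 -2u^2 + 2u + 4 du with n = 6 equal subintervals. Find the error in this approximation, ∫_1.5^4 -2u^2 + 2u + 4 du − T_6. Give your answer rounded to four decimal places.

Exact integral: ∫_1.5^4 f(u) du ≈ -16.666667.
T_6 ≈ -16.811343.
Error ≈ -16.666667 − (-16.811343) ≈ 0.1447.

0.1447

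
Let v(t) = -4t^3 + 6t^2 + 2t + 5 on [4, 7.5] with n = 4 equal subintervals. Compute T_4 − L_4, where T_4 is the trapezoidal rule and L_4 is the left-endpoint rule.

T_4 = -2162.69921875.
L_4 = -1645.13671875.
T_4 − L_4 = -517.5625.

-517.5625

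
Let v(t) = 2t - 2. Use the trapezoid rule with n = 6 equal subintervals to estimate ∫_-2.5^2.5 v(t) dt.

Δt = (2.5 − (-2.5))/6 = 5/6.
v(-2.5) = -7, v(-5/3) = -16/3, v(-5/6) = -11/3, v(0) = -2, v(5/6) = -1/3, v(5/3) = 4/3, v(2.5) = 3.
T_6 = (Δt/2)·[v(t_0) + 2v(t_1) + ... + 2v(t_{5}) + v(t_6)].
Sum = -10.

-10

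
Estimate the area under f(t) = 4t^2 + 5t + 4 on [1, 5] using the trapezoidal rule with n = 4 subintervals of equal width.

Δt = (5 − 1)/4 = 1.
f(1) = 13, f(2) = 30, f(3) = 55, f(4) = 88, f(5) = 129.
T_4 = (Δt/2)·[f(t_0) + 2f(t_1) + 2f(t_2) + 2f(t_3) + f(t_4)].
Sum = 244.

244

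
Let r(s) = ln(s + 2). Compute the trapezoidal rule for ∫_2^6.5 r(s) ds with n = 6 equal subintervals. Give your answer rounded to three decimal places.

Δs = (6.5 − 2)/6 = 0.75.
r(2) ≈ 1.386, r(2.75) ≈ 1.558, r(3.5) ≈ 1.705, r(4.25) ≈ 1.833, r(5) ≈ 1.946, r(5.75) ≈ 2.048, r(6.5) ≈ 2.140.
T_6 = (Δs/2)·[r(s_0) + 2r(s_1) + ... + 2r(s_{5}) + r(s_6)].
Sum ≈ 8.139.

8.139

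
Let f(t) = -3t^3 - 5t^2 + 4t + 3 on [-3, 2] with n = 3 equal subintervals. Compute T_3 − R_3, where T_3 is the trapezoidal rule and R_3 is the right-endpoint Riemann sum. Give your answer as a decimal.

50

T_3 ≈ -5.74074.
R_3 ≈ -55.74074.
T_3 − R_3 = 50.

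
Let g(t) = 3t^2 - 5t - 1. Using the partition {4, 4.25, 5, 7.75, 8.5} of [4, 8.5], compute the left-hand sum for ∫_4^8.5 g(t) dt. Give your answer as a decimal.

270.78125

Subinterval widths: 0.25, 0.75, 2.75, 0.75.
Left endpoints: 4, 4.25, 5, 7.75.
g(4) = 27, g(4.25) = 31.9375, g(5) = 49, g(7.75) = 140.4375.
Sum = Σ Δt_i · g(t_i).
Sum = 270.78125.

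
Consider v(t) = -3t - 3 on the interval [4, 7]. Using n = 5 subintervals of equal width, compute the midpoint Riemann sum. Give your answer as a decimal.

-58.5

Δt = (7 − 4)/5 = 0.6.
Midpoints: 4.3, 4.9, 5.5, 6.1, 6.7.
v(4.3) = -15.9, v(4.9) = -17.7, v(5.5) = -19.5, v(6.1) = -21.3, v(6.7) = -23.1.
Sum = Δt · [v(4.3) + v(4.9) + v(5.5) + v(6.1) + v(6.7)].
Sum = -58.5.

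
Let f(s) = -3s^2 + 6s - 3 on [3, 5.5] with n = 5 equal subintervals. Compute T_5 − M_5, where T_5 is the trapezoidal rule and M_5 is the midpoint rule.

-0.46875

T_5 = -83.4375.
M_5 = -82.96875.
T_5 − M_5 = -0.46875.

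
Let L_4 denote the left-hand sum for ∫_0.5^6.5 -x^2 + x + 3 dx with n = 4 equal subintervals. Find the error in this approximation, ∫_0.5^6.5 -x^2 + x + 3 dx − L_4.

Exact integral: ∫_0.5^6.5 f(x) dx = -52.5.
L_4 = -27.75.
Error = -52.5 − (-27.75) = -24.75.

-24.75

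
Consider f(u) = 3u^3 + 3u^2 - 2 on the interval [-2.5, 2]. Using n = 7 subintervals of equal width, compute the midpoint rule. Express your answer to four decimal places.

Δu = (2 − (-2.5))/7 = 9/14.
Midpoints: -61/28, -43/28, -25/28, -0.25, 11/28, 29/28, 47/28.
f(-61/28) = -412283/21952, f(-43/28) = -127109/21952, f(-25/28) = -38279/21952, f(-0.25) = -1.859375, f(11/28) = -29747/21952, f(29/28) = 99907/21952, f(47/28) = 453121/21952.
Sum = Δu · [f(-61/28) + f(-43/28) + f(-25/28) + ...].
Sum ≈ -2.7881.

-2.7881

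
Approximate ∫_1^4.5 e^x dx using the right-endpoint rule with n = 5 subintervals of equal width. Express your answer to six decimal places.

Δx = (4.5 − 1)/5 = 0.7.
Right endpoints: 1.7, 2.4, 3.1, 3.8, 4.5.
f(1.7) ≈ 5.473947, f(2.4) ≈ 11.023176, f(3.1) ≈ 22.197951, f(3.8) ≈ 44.701184, f(4.5) ≈ 90.017131.
Sum = Δx · [f(1.7) + f(2.4) + f(3.1) + f(3.8) + f(4.5)].
Sum ≈ 121.389374.

121.389374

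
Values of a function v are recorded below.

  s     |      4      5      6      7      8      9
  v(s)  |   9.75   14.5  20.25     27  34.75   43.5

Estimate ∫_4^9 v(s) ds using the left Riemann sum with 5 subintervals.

106.25

Δs = 1.
Sum = 1·[9.75 + 14.5 + 20.25 + 27 + 34.75] = 106.25.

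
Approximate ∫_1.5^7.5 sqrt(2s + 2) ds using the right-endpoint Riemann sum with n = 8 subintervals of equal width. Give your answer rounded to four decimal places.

20.3356

Δs = (7.5 − 1.5)/8 = 0.75.
Right endpoints: 2.25, 3, 3.75, 4.5, 5.25, 6, 6.75, 7.5.
f(2.25) ≈ 2.5495, f(3) ≈ 2.8284, f(3.75) ≈ 3.0822, f(4.5) ≈ 3.3166, f(5.25) ≈ 3.5355, f(6) ≈ 3.7417, f(6.75) ≈ 3.9370, f(7.5) ≈ 4.1231.
Sum = Δs · [f(2.25) + f(3) + f(3.75) + ...].
Sum ≈ 20.3356.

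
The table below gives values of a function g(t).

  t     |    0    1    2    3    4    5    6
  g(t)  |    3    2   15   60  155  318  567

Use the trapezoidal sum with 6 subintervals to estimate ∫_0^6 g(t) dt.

Δt = 1.
T_6 = (1/2)·[3 + 2·2 + 2·15 + 2·60 + 2·155 + 2·318 + 567] = 835.

835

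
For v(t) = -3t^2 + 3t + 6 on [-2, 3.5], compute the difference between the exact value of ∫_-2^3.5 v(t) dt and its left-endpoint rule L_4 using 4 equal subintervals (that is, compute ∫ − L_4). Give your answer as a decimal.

-0.47265625

Exact integral: ∫_-2^3.5 v(t) dt = -5.5.
L_4 = -5.02734375.
Error = -5.5 − (-5.02734375) = -0.47265625.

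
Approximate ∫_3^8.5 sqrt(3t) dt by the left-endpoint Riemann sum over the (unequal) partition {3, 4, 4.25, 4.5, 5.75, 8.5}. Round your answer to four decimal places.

20.7731

Subinterval widths: 1, 0.25, 0.25, 1.25, 2.75.
Left endpoints: 3, 4, 4.25, 4.5, 5.75.
f(3) ≈ 3.0000, f(4) ≈ 3.4641, f(4.25) ≈ 3.5707, f(4.5) ≈ 3.6742, f(5.75) ≈ 4.1533.
Sum = Σ Δt_i · f(t_i).
Sum ≈ 20.7731.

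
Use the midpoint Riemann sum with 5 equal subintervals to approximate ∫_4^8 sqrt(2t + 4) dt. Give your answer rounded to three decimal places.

15.960

Δt = (8 − 4)/5 = 0.8.
Midpoints: 4.4, 5.2, 6, 6.8, 7.6.
f(4.4) ≈ 3.578, f(5.2) ≈ 3.795, f(6) ≈ 4.000, f(6.8) ≈ 4.195, f(7.6) ≈ 4.382.
Sum = Δt · [f(4.4) + f(5.2) + f(6) + f(6.8) + f(7.6)].
Sum ≈ 15.960.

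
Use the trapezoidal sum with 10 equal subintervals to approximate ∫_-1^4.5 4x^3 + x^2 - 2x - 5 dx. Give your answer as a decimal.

Δx = (4.5 − (-1))/10 = 0.55.
f(-1) = -6, f(-0.45) = -4.262, f(0.1) = -5.186, f(0.65) = -4.779, f(1.2) = 0.952, f(1.75) = 16, f(2.3) = 44.358, f(2.85) = 90.019, f(3.4) = 156.976, f(3.95) = 249.222, f(4.5) = 370.75.
T_10 = (Δx/2)·[f(x_0) + 2f(x_1) + ... + 2f(x_{9}) + f(x_10)].
Sum = 399.12125.

399.12125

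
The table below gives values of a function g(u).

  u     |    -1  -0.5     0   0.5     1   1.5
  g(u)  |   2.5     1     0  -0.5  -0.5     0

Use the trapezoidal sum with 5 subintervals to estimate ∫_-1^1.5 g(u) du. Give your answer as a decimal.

Δu = 0.5.
T_5 = (0.5/2)·[2.5 + 2·1 + 2·0 + 2·(-0.5) + 2·(-0.5) + 0] = 0.625.

0.625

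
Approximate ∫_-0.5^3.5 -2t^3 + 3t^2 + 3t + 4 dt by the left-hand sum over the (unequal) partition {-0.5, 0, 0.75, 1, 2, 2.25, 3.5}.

19.96875

Subinterval widths: 0.5, 0.75, 0.25, 1, 0.25, 1.25.
Left endpoints: -0.5, 0, 0.75, 1, 2, 2.25.
f(-0.5) = 3.5, f(0) = 4, f(0.75) = 7.09375, f(1) = 8, f(2) = 6, f(2.25) = 3.15625.
Sum = Σ Δt_i · f(t_i).
Sum = 19.96875.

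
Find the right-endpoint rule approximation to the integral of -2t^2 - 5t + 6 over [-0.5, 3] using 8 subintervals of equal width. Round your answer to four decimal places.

Δt = (3 − (-0.5))/8 = 0.4375.
Right endpoints: -0.0625, 0.375, 0.8125, 1.25, 1.6875, 2.125, 2.5625, 3.
f(-0.0625) = 6.3046875, f(0.375) = 3.84375, f(0.8125) = 0.6171875, f(1.25) = -3.375, f(1.6875) = -8.1328125, f(2.125) = -13.65625, f(2.5625) = -19.9453125, f(3) = -27.
Sum = Δt · [f(-0.0625) + f(0.375) + f(0.8125) + ...].
Sum ≈ -26.8379.

-26.8379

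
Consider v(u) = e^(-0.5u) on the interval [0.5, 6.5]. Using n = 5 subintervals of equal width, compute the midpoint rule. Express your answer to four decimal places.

1.4581

Δu = (6.5 − 0.5)/5 = 1.2.
Midpoints: 1.1, 2.3, 3.5, 4.7, 5.9.
v(1.1) ≈ 0.5769, v(2.3) ≈ 0.3166, v(3.5) ≈ 0.1738, v(4.7) ≈ 0.0954, v(5.9) ≈ 0.0523.
Sum = Δu · [v(1.1) + v(2.3) + v(3.5) + v(4.7) + v(5.9)].
Sum ≈ 1.4581.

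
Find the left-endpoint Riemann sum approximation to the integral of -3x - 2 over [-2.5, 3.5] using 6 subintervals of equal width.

-12

Δx = (3.5 − (-2.5))/6 = 1.
Left endpoints: -2.5, -1.5, -0.5, 0.5, 1.5, 2.5.
f(-2.5) = 5.5, f(-1.5) = 2.5, f(-0.5) = -0.5, f(0.5) = -3.5, f(1.5) = -6.5, f(2.5) = -9.5.
Sum = Δx · [f(-2.5) + f(-1.5) + f(-0.5) + ...].
Sum = -12.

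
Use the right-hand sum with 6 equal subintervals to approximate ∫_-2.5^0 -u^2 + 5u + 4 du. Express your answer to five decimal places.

-6.99942

Δu = (0 − (-2.5))/6 = 5/12.
Right endpoints: -25/12, -5/3, -1.25, -5/6, -5/12, 0.
f(-25/12) = -1549/144, f(-5/3) = -64/9, f(-1.25) = -3.8125, f(-5/6) = -31/36, f(-5/12) = 251/144, f(0) = 4.
Sum = Δu · [f(-25/12) + f(-5/3) + f(-1.25) + ...].
Sum ≈ -6.99942.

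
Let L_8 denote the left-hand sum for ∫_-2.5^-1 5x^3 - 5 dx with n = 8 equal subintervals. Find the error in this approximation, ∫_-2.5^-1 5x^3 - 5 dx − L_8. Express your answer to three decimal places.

Exact integral: ∫_-2.5^-1 f(x) dx = -55.078125.
L_8 ≈ -62.16431.
Error ≈ -55.078125 − (-62.16431) ≈ 7.086.

7.086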